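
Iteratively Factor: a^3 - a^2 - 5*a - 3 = (a - 3)*(a^2 + 2*a + 1) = (a - 3)*(a + 1)*(a + 1)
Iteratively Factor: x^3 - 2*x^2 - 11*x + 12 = (x - 1)*(x^2 - x - 12) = (x - 4)*(x - 1)*(x + 3)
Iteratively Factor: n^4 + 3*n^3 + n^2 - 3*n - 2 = (n + 2)*(n^3 + n^2 - n - 1) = (n + 1)*(n + 2)*(n^2 - 1) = (n + 1)^2*(n + 2)*(n - 1)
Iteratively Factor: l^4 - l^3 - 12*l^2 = (l)*(l^3 - l^2 - 12*l) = l*(l - 4)*(l^2 + 3*l) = l*(l - 4)*(l + 3)*(l)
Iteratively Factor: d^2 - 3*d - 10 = (d + 2)*(d - 5)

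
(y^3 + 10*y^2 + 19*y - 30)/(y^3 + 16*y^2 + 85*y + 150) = (y - 1)/(y + 5)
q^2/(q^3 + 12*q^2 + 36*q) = q/(q^2 + 12*q + 36)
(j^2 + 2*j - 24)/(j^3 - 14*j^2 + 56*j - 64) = (j + 6)/(j^2 - 10*j + 16)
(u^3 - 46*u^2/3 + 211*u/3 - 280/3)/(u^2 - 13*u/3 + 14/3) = (u^2 - 13*u + 40)/(u - 2)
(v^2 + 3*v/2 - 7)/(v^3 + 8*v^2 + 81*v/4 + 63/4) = 2*(v - 2)/(2*v^2 + 9*v + 9)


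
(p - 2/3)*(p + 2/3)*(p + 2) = p^3 + 2*p^2 - 4*p/9 - 8/9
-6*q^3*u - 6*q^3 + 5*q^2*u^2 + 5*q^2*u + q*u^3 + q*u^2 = (-q + u)*(6*q + u)*(q*u + q)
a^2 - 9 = (a - 3)*(a + 3)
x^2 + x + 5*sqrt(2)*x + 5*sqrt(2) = (x + 1)*(x + 5*sqrt(2))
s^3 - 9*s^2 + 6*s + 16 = (s - 8)*(s - 2)*(s + 1)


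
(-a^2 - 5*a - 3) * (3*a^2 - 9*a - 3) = -3*a^4 - 6*a^3 + 39*a^2 + 42*a + 9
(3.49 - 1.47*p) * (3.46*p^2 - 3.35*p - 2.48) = -5.0862*p^3 + 16.9999*p^2 - 8.0459*p - 8.6552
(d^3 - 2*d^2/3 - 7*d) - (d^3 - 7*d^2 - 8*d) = 19*d^2/3 + d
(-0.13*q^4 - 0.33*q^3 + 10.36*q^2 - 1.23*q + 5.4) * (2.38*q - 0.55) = -0.3094*q^5 - 0.7139*q^4 + 24.8383*q^3 - 8.6254*q^2 + 13.5285*q - 2.97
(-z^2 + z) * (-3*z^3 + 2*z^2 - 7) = 3*z^5 - 5*z^4 + 2*z^3 + 7*z^2 - 7*z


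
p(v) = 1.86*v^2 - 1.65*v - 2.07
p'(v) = 3.72*v - 1.65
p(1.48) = -0.44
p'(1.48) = 3.86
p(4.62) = 30.01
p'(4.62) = 15.54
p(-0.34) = -1.29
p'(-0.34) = -2.91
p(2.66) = 6.70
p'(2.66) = 8.25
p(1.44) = -0.59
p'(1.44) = 3.71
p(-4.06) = 35.29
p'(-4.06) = -16.75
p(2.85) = 8.34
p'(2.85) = 8.95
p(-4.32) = 39.77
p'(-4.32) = -17.72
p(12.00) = 245.97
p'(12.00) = 42.99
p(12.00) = 245.97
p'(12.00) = 42.99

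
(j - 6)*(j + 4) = j^2 - 2*j - 24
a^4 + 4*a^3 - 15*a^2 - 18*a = a*(a - 3)*(a + 1)*(a + 6)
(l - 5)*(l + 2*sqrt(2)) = l^2 - 5*l + 2*sqrt(2)*l - 10*sqrt(2)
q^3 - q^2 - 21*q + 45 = (q - 3)^2*(q + 5)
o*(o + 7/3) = o^2 + 7*o/3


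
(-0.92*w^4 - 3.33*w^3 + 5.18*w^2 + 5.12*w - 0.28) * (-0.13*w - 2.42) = 0.1196*w^5 + 2.6593*w^4 + 7.3852*w^3 - 13.2012*w^2 - 12.354*w + 0.6776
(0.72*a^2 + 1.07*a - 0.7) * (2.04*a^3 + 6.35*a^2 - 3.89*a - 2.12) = 1.4688*a^5 + 6.7548*a^4 + 2.5657*a^3 - 10.1337*a^2 + 0.4546*a + 1.484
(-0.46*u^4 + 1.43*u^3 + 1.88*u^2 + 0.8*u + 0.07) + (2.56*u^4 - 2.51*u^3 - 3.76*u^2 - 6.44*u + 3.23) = 2.1*u^4 - 1.08*u^3 - 1.88*u^2 - 5.64*u + 3.3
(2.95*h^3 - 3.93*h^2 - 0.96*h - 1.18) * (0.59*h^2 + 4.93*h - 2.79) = 1.7405*h^5 + 12.2248*h^4 - 28.1718*h^3 + 5.5357*h^2 - 3.139*h + 3.2922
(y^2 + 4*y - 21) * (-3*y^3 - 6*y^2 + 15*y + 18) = -3*y^5 - 18*y^4 + 54*y^3 + 204*y^2 - 243*y - 378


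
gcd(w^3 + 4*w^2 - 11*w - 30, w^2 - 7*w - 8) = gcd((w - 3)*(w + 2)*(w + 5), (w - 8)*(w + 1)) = 1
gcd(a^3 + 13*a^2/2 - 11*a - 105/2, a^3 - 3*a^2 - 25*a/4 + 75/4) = a^2 - a/2 - 15/2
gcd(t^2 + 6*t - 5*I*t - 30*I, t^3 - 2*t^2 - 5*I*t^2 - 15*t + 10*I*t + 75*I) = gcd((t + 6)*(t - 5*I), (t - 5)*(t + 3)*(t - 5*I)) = t - 5*I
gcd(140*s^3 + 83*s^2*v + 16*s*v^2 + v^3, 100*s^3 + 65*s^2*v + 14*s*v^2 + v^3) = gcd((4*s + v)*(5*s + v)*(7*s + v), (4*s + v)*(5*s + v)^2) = 20*s^2 + 9*s*v + v^2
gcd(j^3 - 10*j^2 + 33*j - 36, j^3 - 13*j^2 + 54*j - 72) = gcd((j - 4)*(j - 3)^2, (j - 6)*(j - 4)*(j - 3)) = j^2 - 7*j + 12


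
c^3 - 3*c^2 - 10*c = c*(c - 5)*(c + 2)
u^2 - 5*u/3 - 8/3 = (u - 8/3)*(u + 1)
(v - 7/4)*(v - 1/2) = v^2 - 9*v/4 + 7/8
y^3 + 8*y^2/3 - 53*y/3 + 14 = (y - 7/3)*(y - 1)*(y + 6)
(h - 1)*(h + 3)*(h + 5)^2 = h^4 + 12*h^3 + 42*h^2 + 20*h - 75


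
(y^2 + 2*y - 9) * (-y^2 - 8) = -y^4 - 2*y^3 + y^2 - 16*y + 72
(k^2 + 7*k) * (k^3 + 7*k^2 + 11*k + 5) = k^5 + 14*k^4 + 60*k^3 + 82*k^2 + 35*k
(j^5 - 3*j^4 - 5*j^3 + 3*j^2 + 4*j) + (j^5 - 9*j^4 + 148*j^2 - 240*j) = 2*j^5 - 12*j^4 - 5*j^3 + 151*j^2 - 236*j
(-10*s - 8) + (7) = -10*s - 1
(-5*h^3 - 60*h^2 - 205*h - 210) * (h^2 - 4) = -5*h^5 - 60*h^4 - 185*h^3 + 30*h^2 + 820*h + 840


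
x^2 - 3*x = x*(x - 3)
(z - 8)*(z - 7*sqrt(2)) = z^2 - 7*sqrt(2)*z - 8*z + 56*sqrt(2)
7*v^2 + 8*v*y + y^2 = (v + y)*(7*v + y)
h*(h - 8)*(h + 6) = h^3 - 2*h^2 - 48*h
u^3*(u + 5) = u^4 + 5*u^3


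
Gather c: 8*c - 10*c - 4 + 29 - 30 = -2*c - 5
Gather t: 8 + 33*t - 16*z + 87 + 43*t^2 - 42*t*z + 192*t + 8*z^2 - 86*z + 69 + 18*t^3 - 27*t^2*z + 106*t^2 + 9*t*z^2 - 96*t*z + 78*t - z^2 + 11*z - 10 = 18*t^3 + t^2*(149 - 27*z) + t*(9*z^2 - 138*z + 303) + 7*z^2 - 91*z + 154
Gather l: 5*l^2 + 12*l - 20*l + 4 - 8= 5*l^2 - 8*l - 4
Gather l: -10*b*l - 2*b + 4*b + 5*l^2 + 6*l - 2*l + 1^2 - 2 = 2*b + 5*l^2 + l*(4 - 10*b) - 1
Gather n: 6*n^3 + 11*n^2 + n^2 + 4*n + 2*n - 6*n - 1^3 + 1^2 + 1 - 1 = 6*n^3 + 12*n^2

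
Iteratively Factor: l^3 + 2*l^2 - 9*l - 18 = (l + 3)*(l^2 - l - 6) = (l - 3)*(l + 3)*(l + 2)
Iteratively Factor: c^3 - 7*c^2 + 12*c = (c - 3)*(c^2 - 4*c) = (c - 4)*(c - 3)*(c)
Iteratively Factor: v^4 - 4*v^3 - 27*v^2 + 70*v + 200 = (v - 5)*(v^3 + v^2 - 22*v - 40) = (v - 5)*(v + 2)*(v^2 - v - 20) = (v - 5)*(v + 2)*(v + 4)*(v - 5)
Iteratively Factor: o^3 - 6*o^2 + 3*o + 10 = (o + 1)*(o^2 - 7*o + 10) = (o - 5)*(o + 1)*(o - 2)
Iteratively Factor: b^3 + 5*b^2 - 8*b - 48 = (b - 3)*(b^2 + 8*b + 16) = (b - 3)*(b + 4)*(b + 4)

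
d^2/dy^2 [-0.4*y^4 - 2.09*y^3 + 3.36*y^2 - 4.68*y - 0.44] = -4.8*y^2 - 12.54*y + 6.72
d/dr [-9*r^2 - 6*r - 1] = -18*r - 6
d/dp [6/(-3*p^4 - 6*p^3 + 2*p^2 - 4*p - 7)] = 12*(6*p^3 + 9*p^2 - 2*p + 2)/(3*p^4 + 6*p^3 - 2*p^2 + 4*p + 7)^2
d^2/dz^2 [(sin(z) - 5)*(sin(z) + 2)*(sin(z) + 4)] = -9*sin(z)^3 - 4*sin(z)^2 + 28*sin(z) + 2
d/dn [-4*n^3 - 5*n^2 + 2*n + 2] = -12*n^2 - 10*n + 2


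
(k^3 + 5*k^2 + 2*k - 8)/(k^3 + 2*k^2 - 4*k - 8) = (k^2 + 3*k - 4)/(k^2 - 4)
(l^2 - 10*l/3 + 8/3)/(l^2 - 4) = (l - 4/3)/(l + 2)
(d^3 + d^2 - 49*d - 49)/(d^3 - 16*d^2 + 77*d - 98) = (d^2 + 8*d + 7)/(d^2 - 9*d + 14)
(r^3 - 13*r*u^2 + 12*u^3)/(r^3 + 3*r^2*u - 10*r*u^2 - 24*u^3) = (r - u)/(r + 2*u)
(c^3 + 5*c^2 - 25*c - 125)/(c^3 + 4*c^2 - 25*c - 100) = (c + 5)/(c + 4)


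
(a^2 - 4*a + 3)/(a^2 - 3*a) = (a - 1)/a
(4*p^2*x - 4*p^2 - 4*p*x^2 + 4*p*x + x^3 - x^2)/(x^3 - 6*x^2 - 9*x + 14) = (4*p^2 - 4*p*x + x^2)/(x^2 - 5*x - 14)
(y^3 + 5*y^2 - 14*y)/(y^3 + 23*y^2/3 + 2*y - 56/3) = 3*y*(y - 2)/(3*y^2 + 2*y - 8)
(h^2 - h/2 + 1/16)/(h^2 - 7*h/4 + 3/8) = (4*h - 1)/(2*(2*h - 3))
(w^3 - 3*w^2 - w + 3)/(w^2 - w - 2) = (w^2 - 4*w + 3)/(w - 2)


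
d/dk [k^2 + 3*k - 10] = 2*k + 3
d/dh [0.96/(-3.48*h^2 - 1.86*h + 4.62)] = (6.6816*h + 1.7856)/(3.48*h^2 + 1.86*h - 4.62)^2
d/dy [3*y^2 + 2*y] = 6*y + 2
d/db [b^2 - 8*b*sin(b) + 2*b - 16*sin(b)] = -8*b*cos(b) + 2*b - 8*sin(b) - 16*cos(b) + 2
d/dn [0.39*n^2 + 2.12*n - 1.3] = 0.78*n + 2.12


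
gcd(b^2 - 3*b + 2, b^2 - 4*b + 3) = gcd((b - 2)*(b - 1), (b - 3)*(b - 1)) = b - 1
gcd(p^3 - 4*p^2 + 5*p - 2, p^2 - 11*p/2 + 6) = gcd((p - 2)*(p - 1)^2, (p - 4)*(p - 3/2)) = 1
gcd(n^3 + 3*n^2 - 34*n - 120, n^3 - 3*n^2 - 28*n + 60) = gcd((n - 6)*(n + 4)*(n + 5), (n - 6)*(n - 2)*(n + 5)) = n^2 - n - 30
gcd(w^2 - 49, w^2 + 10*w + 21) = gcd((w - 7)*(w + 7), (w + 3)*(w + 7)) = w + 7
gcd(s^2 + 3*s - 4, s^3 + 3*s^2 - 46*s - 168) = s + 4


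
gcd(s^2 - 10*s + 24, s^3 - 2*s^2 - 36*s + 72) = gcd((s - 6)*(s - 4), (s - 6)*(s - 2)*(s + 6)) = s - 6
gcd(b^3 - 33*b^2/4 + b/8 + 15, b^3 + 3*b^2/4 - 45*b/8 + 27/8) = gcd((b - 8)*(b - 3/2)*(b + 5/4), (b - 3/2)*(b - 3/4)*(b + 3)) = b - 3/2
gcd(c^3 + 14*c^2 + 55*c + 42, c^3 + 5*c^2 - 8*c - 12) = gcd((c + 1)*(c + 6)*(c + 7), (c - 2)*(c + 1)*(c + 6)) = c^2 + 7*c + 6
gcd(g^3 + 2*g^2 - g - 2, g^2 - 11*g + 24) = 1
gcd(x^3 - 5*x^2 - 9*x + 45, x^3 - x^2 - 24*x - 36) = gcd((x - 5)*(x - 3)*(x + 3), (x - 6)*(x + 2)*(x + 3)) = x + 3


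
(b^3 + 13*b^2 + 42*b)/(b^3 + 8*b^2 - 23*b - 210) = b/(b - 5)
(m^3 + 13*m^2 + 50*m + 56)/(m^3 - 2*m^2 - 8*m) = (m^2 + 11*m + 28)/(m*(m - 4))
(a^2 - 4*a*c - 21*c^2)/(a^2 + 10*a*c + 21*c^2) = (a - 7*c)/(a + 7*c)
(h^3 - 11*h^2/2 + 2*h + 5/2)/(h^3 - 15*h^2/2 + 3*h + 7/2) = (h - 5)/(h - 7)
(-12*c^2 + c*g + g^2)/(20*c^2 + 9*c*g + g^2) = (-3*c + g)/(5*c + g)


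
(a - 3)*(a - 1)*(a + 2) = a^3 - 2*a^2 - 5*a + 6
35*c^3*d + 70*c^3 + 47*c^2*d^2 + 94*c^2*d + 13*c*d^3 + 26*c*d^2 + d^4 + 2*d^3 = (c + d)*(5*c + d)*(7*c + d)*(d + 2)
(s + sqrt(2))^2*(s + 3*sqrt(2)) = s^3 + 5*sqrt(2)*s^2 + 14*s + 6*sqrt(2)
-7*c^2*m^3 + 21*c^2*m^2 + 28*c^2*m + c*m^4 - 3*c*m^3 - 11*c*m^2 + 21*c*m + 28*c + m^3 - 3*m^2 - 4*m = (-7*c + m)*(m - 4)*(m + 1)*(c*m + 1)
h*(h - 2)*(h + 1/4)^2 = h^4 - 3*h^3/2 - 15*h^2/16 - h/8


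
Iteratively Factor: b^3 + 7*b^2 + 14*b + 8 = (b + 4)*(b^2 + 3*b + 2) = (b + 1)*(b + 4)*(b + 2)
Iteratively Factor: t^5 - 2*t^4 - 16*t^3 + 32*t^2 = (t - 4)*(t^4 + 2*t^3 - 8*t^2) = t*(t - 4)*(t^3 + 2*t^2 - 8*t) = t*(t - 4)*(t - 2)*(t^2 + 4*t) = t^2*(t - 4)*(t - 2)*(t + 4)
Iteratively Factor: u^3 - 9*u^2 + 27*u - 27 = (u - 3)*(u^2 - 6*u + 9) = (u - 3)^2*(u - 3)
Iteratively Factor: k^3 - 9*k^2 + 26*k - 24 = (k - 2)*(k^2 - 7*k + 12) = (k - 3)*(k - 2)*(k - 4)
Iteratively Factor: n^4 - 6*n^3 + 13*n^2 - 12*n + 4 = (n - 1)*(n^3 - 5*n^2 + 8*n - 4) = (n - 1)^2*(n^2 - 4*n + 4) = (n - 2)*(n - 1)^2*(n - 2)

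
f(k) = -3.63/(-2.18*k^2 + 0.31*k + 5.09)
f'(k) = -3.63*(4.36*k - 0.31)/(-2.18*k^2 + 0.31*k + 5.09)^2 = (1.1253 - 15.8268*k)/(-2.18*k^2 + 0.31*k + 5.09)^2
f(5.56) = 0.06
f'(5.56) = -0.02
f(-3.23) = 0.19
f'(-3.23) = 0.15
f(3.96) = 0.13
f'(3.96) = -0.08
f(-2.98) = 0.24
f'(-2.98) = 0.21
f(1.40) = -2.90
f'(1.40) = -13.43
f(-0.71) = -0.96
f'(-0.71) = 0.87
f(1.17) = -1.47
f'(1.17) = -2.85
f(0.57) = -0.80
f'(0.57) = -0.38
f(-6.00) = 0.05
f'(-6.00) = 0.02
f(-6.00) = 0.05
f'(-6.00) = 0.02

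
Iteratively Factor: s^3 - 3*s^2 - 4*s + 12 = (s + 2)*(s^2 - 5*s + 6) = (s - 2)*(s + 2)*(s - 3)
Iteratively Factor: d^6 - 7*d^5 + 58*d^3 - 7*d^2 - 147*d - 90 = (d + 2)*(d^5 - 9*d^4 + 18*d^3 + 22*d^2 - 51*d - 45) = (d + 1)*(d + 2)*(d^4 - 10*d^3 + 28*d^2 - 6*d - 45) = (d - 3)*(d + 1)*(d + 2)*(d^3 - 7*d^2 + 7*d + 15) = (d - 3)*(d + 1)^2*(d + 2)*(d^2 - 8*d + 15) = (d - 3)^2*(d + 1)^2*(d + 2)*(d - 5)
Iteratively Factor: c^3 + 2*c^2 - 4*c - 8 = (c + 2)*(c^2 - 4) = (c - 2)*(c + 2)*(c + 2)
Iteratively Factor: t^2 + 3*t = (t + 3)*(t)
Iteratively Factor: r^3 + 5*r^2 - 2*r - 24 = (r + 3)*(r^2 + 2*r - 8) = (r + 3)*(r + 4)*(r - 2)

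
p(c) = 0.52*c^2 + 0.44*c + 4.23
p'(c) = 1.04*c + 0.44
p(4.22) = 15.35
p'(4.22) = 4.83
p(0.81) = 4.93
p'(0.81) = 1.28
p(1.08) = 5.31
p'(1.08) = 1.56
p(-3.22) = 8.20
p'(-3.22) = -2.91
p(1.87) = 6.87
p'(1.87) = 2.38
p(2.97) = 10.12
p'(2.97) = 3.53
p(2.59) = 8.86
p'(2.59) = 3.13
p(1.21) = 5.52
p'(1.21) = 1.70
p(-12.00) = 73.83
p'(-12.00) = -12.04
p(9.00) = 50.31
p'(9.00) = 9.80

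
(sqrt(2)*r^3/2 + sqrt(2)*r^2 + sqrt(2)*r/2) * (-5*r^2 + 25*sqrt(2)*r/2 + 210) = -5*sqrt(2)*r^5/2 - 5*sqrt(2)*r^4 + 25*r^4/2 + 25*r^3 + 205*sqrt(2)*r^3/2 + 25*r^2/2 + 210*sqrt(2)*r^2 + 105*sqrt(2)*r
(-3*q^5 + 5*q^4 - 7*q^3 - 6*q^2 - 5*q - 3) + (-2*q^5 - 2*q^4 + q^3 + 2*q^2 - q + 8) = -5*q^5 + 3*q^4 - 6*q^3 - 4*q^2 - 6*q + 5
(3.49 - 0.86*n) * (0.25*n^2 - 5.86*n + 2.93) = -0.215*n^3 + 5.9121*n^2 - 22.9712*n + 10.2257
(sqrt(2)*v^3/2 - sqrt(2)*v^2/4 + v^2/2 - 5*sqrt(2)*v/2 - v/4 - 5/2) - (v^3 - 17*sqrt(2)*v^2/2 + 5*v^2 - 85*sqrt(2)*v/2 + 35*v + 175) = -v^3 + sqrt(2)*v^3/2 - 9*v^2/2 + 33*sqrt(2)*v^2/4 - 141*v/4 + 40*sqrt(2)*v - 355/2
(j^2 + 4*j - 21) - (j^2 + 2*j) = 2*j - 21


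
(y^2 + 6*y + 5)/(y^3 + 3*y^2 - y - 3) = (y + 5)/(y^2 + 2*y - 3)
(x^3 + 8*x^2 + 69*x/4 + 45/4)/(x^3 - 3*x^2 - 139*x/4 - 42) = (2*x^2 + 13*x + 15)/(2*x^2 - 9*x - 56)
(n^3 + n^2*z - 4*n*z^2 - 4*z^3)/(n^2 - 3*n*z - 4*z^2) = (-n^2 + 4*z^2)/(-n + 4*z)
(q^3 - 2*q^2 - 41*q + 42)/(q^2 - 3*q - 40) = (-q^3 + 2*q^2 + 41*q - 42)/(-q^2 + 3*q + 40)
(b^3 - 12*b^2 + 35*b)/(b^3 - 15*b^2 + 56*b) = (b - 5)/(b - 8)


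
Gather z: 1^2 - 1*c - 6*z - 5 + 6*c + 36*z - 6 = 5*c + 30*z - 10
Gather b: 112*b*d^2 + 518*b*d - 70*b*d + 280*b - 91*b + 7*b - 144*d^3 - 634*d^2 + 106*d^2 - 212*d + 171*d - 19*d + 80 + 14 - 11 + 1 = b*(112*d^2 + 448*d + 196) - 144*d^3 - 528*d^2 - 60*d + 84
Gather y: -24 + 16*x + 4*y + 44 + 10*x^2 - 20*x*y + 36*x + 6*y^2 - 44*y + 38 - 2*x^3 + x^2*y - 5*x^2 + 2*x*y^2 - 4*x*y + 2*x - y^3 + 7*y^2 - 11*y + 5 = -2*x^3 + 5*x^2 + 54*x - y^3 + y^2*(2*x + 13) + y*(x^2 - 24*x - 51) + 63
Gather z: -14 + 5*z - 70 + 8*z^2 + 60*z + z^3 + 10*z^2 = z^3 + 18*z^2 + 65*z - 84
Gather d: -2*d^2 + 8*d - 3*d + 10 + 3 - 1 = -2*d^2 + 5*d + 12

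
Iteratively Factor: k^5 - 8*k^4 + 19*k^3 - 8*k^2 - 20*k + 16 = (k - 1)*(k^4 - 7*k^3 + 12*k^2 + 4*k - 16) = (k - 2)*(k - 1)*(k^3 - 5*k^2 + 2*k + 8) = (k - 2)*(k - 1)*(k + 1)*(k^2 - 6*k + 8) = (k - 4)*(k - 2)*(k - 1)*(k + 1)*(k - 2)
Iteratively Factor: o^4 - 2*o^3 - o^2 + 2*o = (o - 1)*(o^3 - o^2 - 2*o) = o*(o - 1)*(o^2 - o - 2) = o*(o - 1)*(o + 1)*(o - 2)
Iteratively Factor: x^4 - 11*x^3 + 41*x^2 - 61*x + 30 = (x - 5)*(x^3 - 6*x^2 + 11*x - 6) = (x - 5)*(x - 2)*(x^2 - 4*x + 3) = (x - 5)*(x - 2)*(x - 1)*(x - 3)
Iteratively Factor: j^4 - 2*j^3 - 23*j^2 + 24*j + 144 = (j + 3)*(j^3 - 5*j^2 - 8*j + 48) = (j - 4)*(j + 3)*(j^2 - j - 12) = (j - 4)*(j + 3)^2*(j - 4)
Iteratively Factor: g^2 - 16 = (g + 4)*(g - 4)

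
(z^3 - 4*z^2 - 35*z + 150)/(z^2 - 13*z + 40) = (z^2 + z - 30)/(z - 8)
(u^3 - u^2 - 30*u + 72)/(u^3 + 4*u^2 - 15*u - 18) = (u - 4)/(u + 1)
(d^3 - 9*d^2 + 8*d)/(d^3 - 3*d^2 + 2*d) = (d - 8)/(d - 2)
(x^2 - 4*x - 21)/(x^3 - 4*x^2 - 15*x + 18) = (x - 7)/(x^2 - 7*x + 6)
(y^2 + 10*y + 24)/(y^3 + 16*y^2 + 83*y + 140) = (y + 6)/(y^2 + 12*y + 35)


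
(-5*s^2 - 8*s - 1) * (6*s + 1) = -30*s^3 - 53*s^2 - 14*s - 1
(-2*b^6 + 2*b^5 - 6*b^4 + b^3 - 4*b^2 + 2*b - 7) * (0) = 0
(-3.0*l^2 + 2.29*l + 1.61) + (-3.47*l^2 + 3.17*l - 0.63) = -6.47*l^2 + 5.46*l + 0.98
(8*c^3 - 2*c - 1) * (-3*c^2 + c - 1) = -24*c^5 + 8*c^4 - 2*c^3 + c^2 + c + 1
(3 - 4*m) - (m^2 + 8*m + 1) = -m^2 - 12*m + 2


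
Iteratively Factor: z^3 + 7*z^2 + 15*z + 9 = (z + 3)*(z^2 + 4*z + 3) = (z + 3)^2*(z + 1)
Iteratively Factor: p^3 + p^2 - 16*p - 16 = (p - 4)*(p^2 + 5*p + 4) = (p - 4)*(p + 4)*(p + 1)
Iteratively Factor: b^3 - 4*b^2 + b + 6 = (b - 3)*(b^2 - b - 2) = (b - 3)*(b + 1)*(b - 2)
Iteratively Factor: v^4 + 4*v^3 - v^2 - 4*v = (v - 1)*(v^3 + 5*v^2 + 4*v) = (v - 1)*(v + 1)*(v^2 + 4*v) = v*(v - 1)*(v + 1)*(v + 4)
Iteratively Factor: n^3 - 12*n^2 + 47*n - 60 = (n - 5)*(n^2 - 7*n + 12) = (n - 5)*(n - 3)*(n - 4)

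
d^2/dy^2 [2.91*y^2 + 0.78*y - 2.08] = 5.82000000000000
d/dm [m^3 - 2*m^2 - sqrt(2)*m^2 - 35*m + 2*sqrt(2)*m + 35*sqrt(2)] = 3*m^2 - 4*m - 2*sqrt(2)*m - 35 + 2*sqrt(2)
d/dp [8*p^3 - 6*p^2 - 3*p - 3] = 24*p^2 - 12*p - 3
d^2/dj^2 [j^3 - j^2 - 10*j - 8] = 6*j - 2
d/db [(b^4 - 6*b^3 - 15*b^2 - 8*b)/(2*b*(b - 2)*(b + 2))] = (b^4 + 3*b^2 + 64*b + 60)/(2*(b^4 - 8*b^2 + 16))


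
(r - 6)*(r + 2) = r^2 - 4*r - 12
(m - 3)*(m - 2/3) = m^2 - 11*m/3 + 2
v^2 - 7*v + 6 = (v - 6)*(v - 1)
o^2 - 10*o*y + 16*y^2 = (o - 8*y)*(o - 2*y)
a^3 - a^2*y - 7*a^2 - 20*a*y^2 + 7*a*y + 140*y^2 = (a - 7)*(a - 5*y)*(a + 4*y)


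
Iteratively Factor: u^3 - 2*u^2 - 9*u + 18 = (u + 3)*(u^2 - 5*u + 6) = (u - 3)*(u + 3)*(u - 2)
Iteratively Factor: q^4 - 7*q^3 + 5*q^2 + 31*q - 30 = (q + 2)*(q^3 - 9*q^2 + 23*q - 15) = (q - 3)*(q + 2)*(q^2 - 6*q + 5) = (q - 3)*(q - 1)*(q + 2)*(q - 5)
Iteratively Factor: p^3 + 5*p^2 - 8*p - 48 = (p + 4)*(p^2 + p - 12) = (p - 3)*(p + 4)*(p + 4)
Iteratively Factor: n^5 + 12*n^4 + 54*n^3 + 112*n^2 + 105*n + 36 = (n + 3)*(n^4 + 9*n^3 + 27*n^2 + 31*n + 12) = (n + 3)*(n + 4)*(n^3 + 5*n^2 + 7*n + 3) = (n + 1)*(n + 3)*(n + 4)*(n^2 + 4*n + 3) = (n + 1)*(n + 3)^2*(n + 4)*(n + 1)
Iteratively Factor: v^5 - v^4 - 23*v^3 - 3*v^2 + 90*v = (v - 5)*(v^4 + 4*v^3 - 3*v^2 - 18*v) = (v - 5)*(v + 3)*(v^3 + v^2 - 6*v) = (v - 5)*(v - 2)*(v + 3)*(v^2 + 3*v) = (v - 5)*(v - 2)*(v + 3)^2*(v)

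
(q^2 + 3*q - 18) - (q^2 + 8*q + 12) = -5*q - 30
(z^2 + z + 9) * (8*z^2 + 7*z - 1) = 8*z^4 + 15*z^3 + 78*z^2 + 62*z - 9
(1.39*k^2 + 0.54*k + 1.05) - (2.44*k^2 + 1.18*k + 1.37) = -1.05*k^2 - 0.64*k - 0.32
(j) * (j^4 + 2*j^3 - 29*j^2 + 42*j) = j^5 + 2*j^4 - 29*j^3 + 42*j^2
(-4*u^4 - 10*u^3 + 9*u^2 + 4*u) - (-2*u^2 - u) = -4*u^4 - 10*u^3 + 11*u^2 + 5*u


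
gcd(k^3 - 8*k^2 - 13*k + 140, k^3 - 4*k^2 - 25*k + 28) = k^2 - 3*k - 28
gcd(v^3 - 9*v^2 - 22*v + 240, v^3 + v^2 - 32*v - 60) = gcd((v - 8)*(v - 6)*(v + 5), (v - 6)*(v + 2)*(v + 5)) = v^2 - v - 30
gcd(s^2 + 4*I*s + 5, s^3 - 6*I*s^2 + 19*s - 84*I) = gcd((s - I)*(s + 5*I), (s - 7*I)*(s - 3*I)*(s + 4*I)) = 1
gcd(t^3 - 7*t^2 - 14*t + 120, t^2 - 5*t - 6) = t - 6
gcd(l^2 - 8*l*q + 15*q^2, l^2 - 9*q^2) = -l + 3*q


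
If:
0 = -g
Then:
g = 0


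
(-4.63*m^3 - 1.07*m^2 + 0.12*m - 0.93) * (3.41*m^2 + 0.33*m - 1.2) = -15.7883*m^5 - 5.1766*m^4 + 5.6121*m^3 - 1.8477*m^2 - 0.4509*m + 1.116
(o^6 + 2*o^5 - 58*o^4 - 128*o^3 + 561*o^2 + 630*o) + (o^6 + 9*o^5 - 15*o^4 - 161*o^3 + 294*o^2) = 2*o^6 + 11*o^5 - 73*o^4 - 289*o^3 + 855*o^2 + 630*o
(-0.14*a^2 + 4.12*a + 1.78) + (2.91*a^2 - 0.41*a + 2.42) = 2.77*a^2 + 3.71*a + 4.2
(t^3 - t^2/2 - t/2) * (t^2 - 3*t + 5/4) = t^5 - 7*t^4/2 + 9*t^3/4 + 7*t^2/8 - 5*t/8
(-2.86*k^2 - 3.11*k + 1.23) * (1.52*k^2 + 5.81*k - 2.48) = -4.3472*k^4 - 21.3438*k^3 - 9.1067*k^2 + 14.8591*k - 3.0504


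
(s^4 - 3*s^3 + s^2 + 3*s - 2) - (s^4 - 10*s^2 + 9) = -3*s^3 + 11*s^2 + 3*s - 11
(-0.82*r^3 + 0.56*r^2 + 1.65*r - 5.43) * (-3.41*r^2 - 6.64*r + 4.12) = 2.7962*r^5 + 3.5352*r^4 - 12.7233*r^3 + 9.8675*r^2 + 42.8532*r - 22.3716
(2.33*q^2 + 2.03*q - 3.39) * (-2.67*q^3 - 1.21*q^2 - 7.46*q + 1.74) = -6.2211*q^5 - 8.2394*q^4 - 10.7868*q^3 - 6.9877*q^2 + 28.8216*q - 5.8986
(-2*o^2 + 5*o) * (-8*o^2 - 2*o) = 16*o^4 - 36*o^3 - 10*o^2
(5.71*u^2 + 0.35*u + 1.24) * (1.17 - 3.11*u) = -17.7581*u^3 + 5.5922*u^2 - 3.4469*u + 1.4508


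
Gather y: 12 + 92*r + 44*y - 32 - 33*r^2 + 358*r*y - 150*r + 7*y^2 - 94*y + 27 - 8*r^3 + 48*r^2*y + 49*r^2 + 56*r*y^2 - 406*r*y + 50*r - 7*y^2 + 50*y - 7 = -8*r^3 + 16*r^2 + 56*r*y^2 - 8*r + y*(48*r^2 - 48*r)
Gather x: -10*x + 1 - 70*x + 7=8 - 80*x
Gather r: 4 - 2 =2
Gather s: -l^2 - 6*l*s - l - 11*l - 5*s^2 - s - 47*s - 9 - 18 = -l^2 - 12*l - 5*s^2 + s*(-6*l - 48) - 27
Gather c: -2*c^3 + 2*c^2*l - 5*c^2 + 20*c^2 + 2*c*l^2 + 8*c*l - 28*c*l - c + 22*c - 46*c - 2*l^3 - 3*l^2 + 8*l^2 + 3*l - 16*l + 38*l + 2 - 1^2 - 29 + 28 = -2*c^3 + c^2*(2*l + 15) + c*(2*l^2 - 20*l - 25) - 2*l^3 + 5*l^2 + 25*l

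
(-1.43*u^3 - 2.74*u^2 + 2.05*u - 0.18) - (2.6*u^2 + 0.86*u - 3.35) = -1.43*u^3 - 5.34*u^2 + 1.19*u + 3.17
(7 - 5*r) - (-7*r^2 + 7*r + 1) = 7*r^2 - 12*r + 6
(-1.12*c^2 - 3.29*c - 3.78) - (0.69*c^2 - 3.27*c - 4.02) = -1.81*c^2 - 0.02*c + 0.24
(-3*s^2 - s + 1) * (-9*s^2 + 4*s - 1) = 27*s^4 - 3*s^3 - 10*s^2 + 5*s - 1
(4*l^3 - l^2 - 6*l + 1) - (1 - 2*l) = 4*l^3 - l^2 - 4*l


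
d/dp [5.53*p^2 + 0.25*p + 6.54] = 11.06*p + 0.25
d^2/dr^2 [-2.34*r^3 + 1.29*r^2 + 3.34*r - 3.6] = 2.58 - 14.04*r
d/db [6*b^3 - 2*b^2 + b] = 18*b^2 - 4*b + 1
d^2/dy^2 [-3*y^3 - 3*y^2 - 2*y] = -18*y - 6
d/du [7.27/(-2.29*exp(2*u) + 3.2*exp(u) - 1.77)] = (33.2966*exp(u) - 23.264)*exp(u)/(2.29*exp(2*u) - 3.2*exp(u) + 1.77)^2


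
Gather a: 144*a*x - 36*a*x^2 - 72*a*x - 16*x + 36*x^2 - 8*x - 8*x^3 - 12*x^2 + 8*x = a*(-36*x^2 + 72*x) - 8*x^3 + 24*x^2 - 16*x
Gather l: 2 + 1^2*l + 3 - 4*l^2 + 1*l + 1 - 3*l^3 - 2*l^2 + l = -3*l^3 - 6*l^2 + 3*l + 6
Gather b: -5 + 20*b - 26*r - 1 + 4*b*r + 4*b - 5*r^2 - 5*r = b*(4*r + 24) - 5*r^2 - 31*r - 6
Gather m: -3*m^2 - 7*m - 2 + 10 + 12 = -3*m^2 - 7*m + 20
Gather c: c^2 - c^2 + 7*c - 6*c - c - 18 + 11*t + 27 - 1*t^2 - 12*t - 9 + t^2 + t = 0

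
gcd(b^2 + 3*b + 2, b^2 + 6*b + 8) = b + 2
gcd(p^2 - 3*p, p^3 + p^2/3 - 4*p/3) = p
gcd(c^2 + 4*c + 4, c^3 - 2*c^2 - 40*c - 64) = c + 2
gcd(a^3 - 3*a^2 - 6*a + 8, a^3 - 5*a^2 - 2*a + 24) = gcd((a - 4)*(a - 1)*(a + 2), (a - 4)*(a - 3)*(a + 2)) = a^2 - 2*a - 8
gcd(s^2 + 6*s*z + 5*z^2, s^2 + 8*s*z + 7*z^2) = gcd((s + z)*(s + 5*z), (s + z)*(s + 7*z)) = s + z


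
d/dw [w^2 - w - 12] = 2*w - 1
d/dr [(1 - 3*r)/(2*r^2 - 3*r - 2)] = (6*r^2 - 4*r + 9)/(4*r^4 - 12*r^3 + r^2 + 12*r + 4)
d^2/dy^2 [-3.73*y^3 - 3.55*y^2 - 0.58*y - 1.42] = -22.38*y - 7.1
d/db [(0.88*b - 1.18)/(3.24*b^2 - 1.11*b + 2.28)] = (-2.8512*b^2 + 7.6464*b + 0.6966)/(10.4976*b^4 - 7.1928*b^3 + 16.0065*b^2 - 5.0616*b + 5.1984)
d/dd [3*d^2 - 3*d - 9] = 6*d - 3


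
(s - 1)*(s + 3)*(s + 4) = s^3 + 6*s^2 + 5*s - 12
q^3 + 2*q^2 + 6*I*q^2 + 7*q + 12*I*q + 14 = (q + 2)*(q - I)*(q + 7*I)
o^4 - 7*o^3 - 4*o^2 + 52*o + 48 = (o - 6)*(o - 4)*(o + 1)*(o + 2)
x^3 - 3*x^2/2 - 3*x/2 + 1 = (x - 2)*(x - 1/2)*(x + 1)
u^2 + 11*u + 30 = (u + 5)*(u + 6)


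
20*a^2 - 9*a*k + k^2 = (-5*a + k)*(-4*a + k)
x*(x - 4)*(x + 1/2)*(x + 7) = x^4 + 7*x^3/2 - 53*x^2/2 - 14*x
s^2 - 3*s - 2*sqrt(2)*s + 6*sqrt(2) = (s - 3)*(s - 2*sqrt(2))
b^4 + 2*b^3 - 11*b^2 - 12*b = b*(b - 3)*(b + 1)*(b + 4)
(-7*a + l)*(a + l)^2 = -7*a^3 - 13*a^2*l - 5*a*l^2 + l^3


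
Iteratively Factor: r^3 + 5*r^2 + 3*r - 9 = (r + 3)*(r^2 + 2*r - 3) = (r - 1)*(r + 3)*(r + 3)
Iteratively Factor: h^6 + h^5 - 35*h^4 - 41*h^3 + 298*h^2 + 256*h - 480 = (h - 3)*(h^5 + 4*h^4 - 23*h^3 - 110*h^2 - 32*h + 160) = (h - 3)*(h + 4)*(h^4 - 23*h^2 - 18*h + 40) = (h - 3)*(h + 4)^2*(h^3 - 4*h^2 - 7*h + 10) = (h - 3)*(h - 1)*(h + 4)^2*(h^2 - 3*h - 10) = (h - 5)*(h - 3)*(h - 1)*(h + 4)^2*(h + 2)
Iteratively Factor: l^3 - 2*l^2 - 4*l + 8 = (l - 2)*(l^2 - 4) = (l - 2)^2*(l + 2)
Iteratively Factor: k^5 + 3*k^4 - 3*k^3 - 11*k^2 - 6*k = (k + 1)*(k^4 + 2*k^3 - 5*k^2 - 6*k) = (k + 1)*(k + 3)*(k^3 - k^2 - 2*k) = k*(k + 1)*(k + 3)*(k^2 - k - 2) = k*(k + 1)^2*(k + 3)*(k - 2)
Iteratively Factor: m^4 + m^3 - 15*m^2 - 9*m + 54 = (m + 3)*(m^3 - 2*m^2 - 9*m + 18) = (m - 3)*(m + 3)*(m^2 + m - 6) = (m - 3)*(m + 3)^2*(m - 2)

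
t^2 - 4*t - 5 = (t - 5)*(t + 1)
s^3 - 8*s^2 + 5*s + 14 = (s - 7)*(s - 2)*(s + 1)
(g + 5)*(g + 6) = g^2 + 11*g + 30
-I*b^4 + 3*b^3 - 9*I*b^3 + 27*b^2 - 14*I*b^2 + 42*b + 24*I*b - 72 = (b + 4)*(b + 6)*(b + 3*I)*(-I*b + I)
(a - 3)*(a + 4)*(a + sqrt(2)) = a^3 + a^2 + sqrt(2)*a^2 - 12*a + sqrt(2)*a - 12*sqrt(2)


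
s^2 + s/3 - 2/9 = (s - 1/3)*(s + 2/3)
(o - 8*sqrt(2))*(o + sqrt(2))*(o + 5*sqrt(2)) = o^3 - 2*sqrt(2)*o^2 - 86*o - 80*sqrt(2)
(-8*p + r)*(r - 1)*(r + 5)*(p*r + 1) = -8*p^2*r^3 - 32*p^2*r^2 + 40*p^2*r + p*r^4 + 4*p*r^3 - 13*p*r^2 - 32*p*r + 40*p + r^3 + 4*r^2 - 5*r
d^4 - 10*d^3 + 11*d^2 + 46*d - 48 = (d - 8)*(d - 3)*(d - 1)*(d + 2)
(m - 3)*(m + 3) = m^2 - 9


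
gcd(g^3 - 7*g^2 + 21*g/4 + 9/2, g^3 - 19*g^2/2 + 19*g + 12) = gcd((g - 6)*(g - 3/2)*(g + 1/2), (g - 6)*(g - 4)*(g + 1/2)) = g^2 - 11*g/2 - 3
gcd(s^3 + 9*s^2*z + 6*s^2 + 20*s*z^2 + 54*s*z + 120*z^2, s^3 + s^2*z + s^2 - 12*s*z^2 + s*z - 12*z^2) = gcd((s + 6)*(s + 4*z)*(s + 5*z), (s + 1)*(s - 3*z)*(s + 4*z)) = s + 4*z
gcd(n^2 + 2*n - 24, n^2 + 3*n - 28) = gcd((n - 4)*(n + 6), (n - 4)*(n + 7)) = n - 4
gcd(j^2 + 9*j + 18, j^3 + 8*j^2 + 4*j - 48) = j + 6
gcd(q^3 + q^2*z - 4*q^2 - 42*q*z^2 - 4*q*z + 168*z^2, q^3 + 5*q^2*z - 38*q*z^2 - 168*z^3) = -q^2 - q*z + 42*z^2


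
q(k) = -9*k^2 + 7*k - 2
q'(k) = 7 - 18*k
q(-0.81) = -13.57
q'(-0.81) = 21.58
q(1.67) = -15.41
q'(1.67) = -23.06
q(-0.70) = -11.31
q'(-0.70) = 19.60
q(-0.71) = -11.51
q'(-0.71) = 19.78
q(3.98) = -116.70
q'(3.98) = -64.64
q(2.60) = -44.64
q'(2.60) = -39.80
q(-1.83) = -44.95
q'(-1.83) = 39.94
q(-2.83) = -93.89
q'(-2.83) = 57.94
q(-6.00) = -368.00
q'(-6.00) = 115.00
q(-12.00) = -1382.00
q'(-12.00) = 223.00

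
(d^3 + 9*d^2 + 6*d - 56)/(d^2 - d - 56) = (d^2 + 2*d - 8)/(d - 8)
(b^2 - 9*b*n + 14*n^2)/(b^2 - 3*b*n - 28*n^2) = (b - 2*n)/(b + 4*n)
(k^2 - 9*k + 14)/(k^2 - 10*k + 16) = (k - 7)/(k - 8)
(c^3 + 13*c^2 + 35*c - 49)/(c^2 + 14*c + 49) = c - 1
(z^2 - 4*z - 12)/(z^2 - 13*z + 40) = (z^2 - 4*z - 12)/(z^2 - 13*z + 40)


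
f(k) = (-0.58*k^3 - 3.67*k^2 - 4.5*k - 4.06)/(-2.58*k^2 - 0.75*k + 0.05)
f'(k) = (5.16*k + 0.75)*(-0.58*k^3 - 3.67*k^2 - 4.5*k - 4.06)/(-2.58*k^2 - 0.75*k + 0.05)^2 + (-1.74*k^2 - 7.34*k - 4.5)/(-2.58*k^2 - 0.75*k + 0.05)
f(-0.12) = -34.73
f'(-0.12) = -79.60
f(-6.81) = -0.35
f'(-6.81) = 0.20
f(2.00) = 2.75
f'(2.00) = -0.37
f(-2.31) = 0.51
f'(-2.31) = 0.21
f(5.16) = 2.82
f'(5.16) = 0.16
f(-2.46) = 0.48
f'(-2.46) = 0.20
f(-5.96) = -0.17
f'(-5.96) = 0.20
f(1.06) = 3.74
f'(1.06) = -2.48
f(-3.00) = 0.38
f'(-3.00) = 0.18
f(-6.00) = -0.18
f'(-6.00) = 0.20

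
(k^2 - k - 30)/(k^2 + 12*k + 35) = (k - 6)/(k + 7)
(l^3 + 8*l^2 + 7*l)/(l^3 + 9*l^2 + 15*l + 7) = l/(l + 1)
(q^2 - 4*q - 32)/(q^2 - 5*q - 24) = (q + 4)/(q + 3)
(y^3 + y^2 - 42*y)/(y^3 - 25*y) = (y^2 + y - 42)/(y^2 - 25)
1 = 1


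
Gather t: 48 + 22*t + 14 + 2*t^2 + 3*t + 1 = 2*t^2 + 25*t + 63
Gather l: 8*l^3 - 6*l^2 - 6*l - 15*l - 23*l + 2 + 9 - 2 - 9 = 8*l^3 - 6*l^2 - 44*l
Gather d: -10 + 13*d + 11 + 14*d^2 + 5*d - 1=14*d^2 + 18*d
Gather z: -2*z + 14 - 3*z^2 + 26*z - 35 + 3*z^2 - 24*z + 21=0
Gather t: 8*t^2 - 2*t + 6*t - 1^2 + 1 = 8*t^2 + 4*t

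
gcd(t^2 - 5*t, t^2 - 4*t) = t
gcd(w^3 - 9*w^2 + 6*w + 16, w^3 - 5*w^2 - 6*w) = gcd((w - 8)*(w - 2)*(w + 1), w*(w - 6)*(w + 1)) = w + 1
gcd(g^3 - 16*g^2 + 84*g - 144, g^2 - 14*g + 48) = g - 6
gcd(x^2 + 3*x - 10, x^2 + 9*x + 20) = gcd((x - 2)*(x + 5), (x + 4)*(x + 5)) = x + 5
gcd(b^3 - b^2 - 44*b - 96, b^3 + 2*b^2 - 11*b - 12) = b + 4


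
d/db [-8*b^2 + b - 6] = 1 - 16*b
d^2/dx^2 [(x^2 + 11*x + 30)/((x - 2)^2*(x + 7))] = 2*(x^4 + 37*x^3 + 495*x^2 + 2791*x + 5734)/(x^7 + 13*x^6 + 3*x^5 - 361*x^4 + 128*x^3 + 3864*x^2 - 8624*x + 5488)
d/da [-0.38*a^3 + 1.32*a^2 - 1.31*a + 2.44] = -1.14*a^2 + 2.64*a - 1.31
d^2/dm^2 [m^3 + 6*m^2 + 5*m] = 6*m + 12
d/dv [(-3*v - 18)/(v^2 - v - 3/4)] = 12*(4*v^2 + 48*v - 21)/(16*v^4 - 32*v^3 - 8*v^2 + 24*v + 9)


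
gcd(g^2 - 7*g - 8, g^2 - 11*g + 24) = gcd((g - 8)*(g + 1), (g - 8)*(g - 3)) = g - 8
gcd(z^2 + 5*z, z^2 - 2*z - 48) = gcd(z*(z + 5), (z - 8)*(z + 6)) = 1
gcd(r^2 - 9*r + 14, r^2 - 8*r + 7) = r - 7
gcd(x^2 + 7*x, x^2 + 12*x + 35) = x + 7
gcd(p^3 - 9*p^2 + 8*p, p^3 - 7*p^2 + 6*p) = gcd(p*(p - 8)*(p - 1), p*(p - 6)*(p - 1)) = p^2 - p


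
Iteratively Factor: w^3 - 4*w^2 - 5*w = (w)*(w^2 - 4*w - 5) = w*(w - 5)*(w + 1)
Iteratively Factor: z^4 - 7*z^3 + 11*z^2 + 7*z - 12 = (z + 1)*(z^3 - 8*z^2 + 19*z - 12) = (z - 3)*(z + 1)*(z^2 - 5*z + 4) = (z - 3)*(z - 1)*(z + 1)*(z - 4)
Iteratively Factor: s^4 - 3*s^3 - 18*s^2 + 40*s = (s - 2)*(s^3 - s^2 - 20*s) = s*(s - 2)*(s^2 - s - 20) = s*(s - 2)*(s + 4)*(s - 5)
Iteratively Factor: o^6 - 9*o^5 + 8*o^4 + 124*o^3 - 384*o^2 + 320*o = (o - 4)*(o^5 - 5*o^4 - 12*o^3 + 76*o^2 - 80*o) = o*(o - 4)*(o^4 - 5*o^3 - 12*o^2 + 76*o - 80) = o*(o - 4)*(o - 2)*(o^3 - 3*o^2 - 18*o + 40) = o*(o - 4)*(o - 2)^2*(o^2 - o - 20) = o*(o - 5)*(o - 4)*(o - 2)^2*(o + 4)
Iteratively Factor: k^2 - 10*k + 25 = (k - 5)*(k - 5)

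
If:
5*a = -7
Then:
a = -7/5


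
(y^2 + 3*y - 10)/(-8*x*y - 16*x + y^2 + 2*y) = (-y^2 - 3*y + 10)/(8*x*y + 16*x - y^2 - 2*y)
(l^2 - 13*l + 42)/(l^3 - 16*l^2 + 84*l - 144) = (l - 7)/(l^2 - 10*l + 24)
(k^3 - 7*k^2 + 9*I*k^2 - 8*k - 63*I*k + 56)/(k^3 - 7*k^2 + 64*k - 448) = (k + I)/(k - 8*I)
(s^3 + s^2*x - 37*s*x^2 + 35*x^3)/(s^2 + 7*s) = (s^3 + s^2*x - 37*s*x^2 + 35*x^3)/(s*(s + 7))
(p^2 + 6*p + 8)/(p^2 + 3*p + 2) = (p + 4)/(p + 1)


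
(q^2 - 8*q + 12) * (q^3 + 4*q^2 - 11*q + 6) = q^5 - 4*q^4 - 31*q^3 + 142*q^2 - 180*q + 72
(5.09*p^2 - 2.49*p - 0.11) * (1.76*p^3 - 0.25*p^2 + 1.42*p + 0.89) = 8.9584*p^5 - 5.6549*p^4 + 7.6567*p^3 + 1.0218*p^2 - 2.3723*p - 0.0979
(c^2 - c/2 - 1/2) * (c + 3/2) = c^3 + c^2 - 5*c/4 - 3/4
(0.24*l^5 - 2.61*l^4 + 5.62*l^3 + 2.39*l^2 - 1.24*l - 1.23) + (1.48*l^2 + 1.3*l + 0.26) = 0.24*l^5 - 2.61*l^4 + 5.62*l^3 + 3.87*l^2 + 0.0600000000000001*l - 0.97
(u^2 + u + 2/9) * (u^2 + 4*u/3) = u^4 + 7*u^3/3 + 14*u^2/9 + 8*u/27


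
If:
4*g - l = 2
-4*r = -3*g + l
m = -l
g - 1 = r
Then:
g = 6/5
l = 14/5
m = -14/5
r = 1/5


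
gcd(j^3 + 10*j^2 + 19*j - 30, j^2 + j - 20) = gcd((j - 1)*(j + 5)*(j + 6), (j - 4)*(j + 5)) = j + 5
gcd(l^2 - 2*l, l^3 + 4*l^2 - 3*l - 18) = l - 2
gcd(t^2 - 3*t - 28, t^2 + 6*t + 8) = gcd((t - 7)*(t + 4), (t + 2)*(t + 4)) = t + 4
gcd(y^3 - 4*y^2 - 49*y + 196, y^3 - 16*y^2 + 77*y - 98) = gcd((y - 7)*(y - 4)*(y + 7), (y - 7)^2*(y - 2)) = y - 7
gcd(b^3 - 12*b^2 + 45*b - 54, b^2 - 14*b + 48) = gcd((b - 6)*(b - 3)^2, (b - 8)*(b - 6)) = b - 6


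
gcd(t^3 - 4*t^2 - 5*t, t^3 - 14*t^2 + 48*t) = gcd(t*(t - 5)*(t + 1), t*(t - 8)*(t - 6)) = t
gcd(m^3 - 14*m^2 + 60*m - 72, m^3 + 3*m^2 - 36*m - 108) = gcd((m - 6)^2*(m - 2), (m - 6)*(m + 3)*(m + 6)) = m - 6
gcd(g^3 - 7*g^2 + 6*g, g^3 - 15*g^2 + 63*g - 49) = g - 1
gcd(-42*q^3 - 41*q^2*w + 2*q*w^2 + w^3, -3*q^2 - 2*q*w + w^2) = q + w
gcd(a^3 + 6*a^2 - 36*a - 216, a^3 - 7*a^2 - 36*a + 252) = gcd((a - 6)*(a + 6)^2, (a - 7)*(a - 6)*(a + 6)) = a^2 - 36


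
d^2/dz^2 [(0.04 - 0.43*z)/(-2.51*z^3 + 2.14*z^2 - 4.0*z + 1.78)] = (16.254258*z^5 - 16.88226*z^4 - 1.25824800000001*z^3 + 19.545144*z^2 - 8.845608*z + 5.147936)/(15.813251*z^9 - 40.446642*z^8 + 110.085588*z^7 - 172.356478*z^6 + 232.801752*z^5 - 234.402264*z^4 + 179.278852*z^3 - 105.781128*z^2 + 38.0208*z - 5.639752)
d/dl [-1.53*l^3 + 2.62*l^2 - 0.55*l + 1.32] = -4.59*l^2 + 5.24*l - 0.55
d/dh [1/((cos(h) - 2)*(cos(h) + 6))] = 2*(cos(h) + 2)*sin(h)/((cos(h) - 2)^2*(cos(h) + 6)^2)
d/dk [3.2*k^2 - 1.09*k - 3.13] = 6.4*k - 1.09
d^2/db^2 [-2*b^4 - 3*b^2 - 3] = -24*b^2 - 6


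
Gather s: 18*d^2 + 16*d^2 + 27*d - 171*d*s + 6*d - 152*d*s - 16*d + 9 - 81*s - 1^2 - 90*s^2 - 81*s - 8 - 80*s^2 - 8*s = 34*d^2 + 17*d - 170*s^2 + s*(-323*d - 170)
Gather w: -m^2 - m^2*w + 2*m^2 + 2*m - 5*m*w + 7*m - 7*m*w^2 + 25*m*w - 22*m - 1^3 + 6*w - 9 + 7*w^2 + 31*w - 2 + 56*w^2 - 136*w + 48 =m^2 - 13*m + w^2*(63 - 7*m) + w*(-m^2 + 20*m - 99) + 36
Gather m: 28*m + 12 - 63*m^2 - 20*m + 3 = -63*m^2 + 8*m + 15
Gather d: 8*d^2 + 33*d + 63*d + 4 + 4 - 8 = 8*d^2 + 96*d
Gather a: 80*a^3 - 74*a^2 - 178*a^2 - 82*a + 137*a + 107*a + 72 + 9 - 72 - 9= 80*a^3 - 252*a^2 + 162*a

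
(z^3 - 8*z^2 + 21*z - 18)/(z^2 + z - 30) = (z^3 - 8*z^2 + 21*z - 18)/(z^2 + z - 30)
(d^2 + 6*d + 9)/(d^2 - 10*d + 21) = (d^2 + 6*d + 9)/(d^2 - 10*d + 21)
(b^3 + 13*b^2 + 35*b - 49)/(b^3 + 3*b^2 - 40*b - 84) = (b^2 + 6*b - 7)/(b^2 - 4*b - 12)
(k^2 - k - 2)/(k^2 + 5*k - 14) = (k + 1)/(k + 7)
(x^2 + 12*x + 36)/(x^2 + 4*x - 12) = (x + 6)/(x - 2)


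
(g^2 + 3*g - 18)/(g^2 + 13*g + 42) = (g - 3)/(g + 7)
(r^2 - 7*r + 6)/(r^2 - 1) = (r - 6)/(r + 1)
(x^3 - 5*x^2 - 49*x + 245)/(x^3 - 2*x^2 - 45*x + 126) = (x^2 - 12*x + 35)/(x^2 - 9*x + 18)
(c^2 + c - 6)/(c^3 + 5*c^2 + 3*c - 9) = (c - 2)/(c^2 + 2*c - 3)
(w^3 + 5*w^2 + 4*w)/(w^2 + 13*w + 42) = w*(w^2 + 5*w + 4)/(w^2 + 13*w + 42)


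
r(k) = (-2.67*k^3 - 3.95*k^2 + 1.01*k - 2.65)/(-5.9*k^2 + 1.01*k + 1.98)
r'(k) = (11.8*k - 1.01)*(-2.67*k^3 - 3.95*k^2 + 1.01*k - 2.65)/(-5.9*k^2 + 1.01*k + 1.98)^2 + (-8.01*k^2 - 7.9*k + 1.01)/(-5.9*k^2 + 1.01*k + 1.98) = (15.753*k^4 - 5.3934*k^3 - 13.8903*k^2 - 46.912*k + 4.6763)/(34.81*k^4 - 11.918*k^3 - 22.3439*k^2 + 3.9996*k + 3.9204)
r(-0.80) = 1.77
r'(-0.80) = 6.27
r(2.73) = 2.13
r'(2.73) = 0.35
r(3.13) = 2.28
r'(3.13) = 0.39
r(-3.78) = -0.94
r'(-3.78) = 0.47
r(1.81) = 1.91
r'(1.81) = 0.05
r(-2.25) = -0.18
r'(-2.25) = 0.56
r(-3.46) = -0.79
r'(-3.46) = 0.48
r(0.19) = -1.34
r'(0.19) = -1.24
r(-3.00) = -0.57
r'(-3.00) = 0.49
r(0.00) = -1.34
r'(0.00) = 1.19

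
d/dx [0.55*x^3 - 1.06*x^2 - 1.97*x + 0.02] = 1.65*x^2 - 2.12*x - 1.97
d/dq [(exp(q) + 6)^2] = 2*(exp(q) + 6)*exp(q)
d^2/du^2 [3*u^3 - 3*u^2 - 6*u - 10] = 18*u - 6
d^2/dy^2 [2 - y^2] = -2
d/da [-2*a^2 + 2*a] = 2 - 4*a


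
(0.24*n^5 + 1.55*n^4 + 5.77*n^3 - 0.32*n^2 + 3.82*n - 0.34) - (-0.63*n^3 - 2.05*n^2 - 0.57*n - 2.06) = 0.24*n^5 + 1.55*n^4 + 6.4*n^3 + 1.73*n^2 + 4.39*n + 1.72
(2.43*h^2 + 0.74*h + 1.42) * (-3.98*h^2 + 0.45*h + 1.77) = -9.6714*h^4 - 1.8517*h^3 - 1.0175*h^2 + 1.9488*h + 2.5134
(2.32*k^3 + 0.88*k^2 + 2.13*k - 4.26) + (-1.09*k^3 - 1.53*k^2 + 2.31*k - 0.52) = 1.23*k^3 - 0.65*k^2 + 4.44*k - 4.78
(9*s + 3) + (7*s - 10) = 16*s - 7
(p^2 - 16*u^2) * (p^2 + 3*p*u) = p^4 + 3*p^3*u - 16*p^2*u^2 - 48*p*u^3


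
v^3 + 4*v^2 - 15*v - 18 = (v - 3)*(v + 1)*(v + 6)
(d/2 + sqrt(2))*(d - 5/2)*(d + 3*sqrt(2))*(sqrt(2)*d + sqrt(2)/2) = sqrt(2)*d^4/2 - sqrt(2)*d^3 + 5*d^3 - 10*d^2 + 43*sqrt(2)*d^2/8 - 12*sqrt(2)*d - 25*d/4 - 15*sqrt(2)/2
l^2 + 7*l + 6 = (l + 1)*(l + 6)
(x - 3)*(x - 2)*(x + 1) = x^3 - 4*x^2 + x + 6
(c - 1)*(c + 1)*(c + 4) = c^3 + 4*c^2 - c - 4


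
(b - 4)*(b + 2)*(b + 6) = b^3 + 4*b^2 - 20*b - 48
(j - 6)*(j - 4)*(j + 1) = j^3 - 9*j^2 + 14*j + 24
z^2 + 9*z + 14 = (z + 2)*(z + 7)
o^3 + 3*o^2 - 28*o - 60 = (o - 5)*(o + 2)*(o + 6)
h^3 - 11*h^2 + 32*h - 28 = (h - 7)*(h - 2)^2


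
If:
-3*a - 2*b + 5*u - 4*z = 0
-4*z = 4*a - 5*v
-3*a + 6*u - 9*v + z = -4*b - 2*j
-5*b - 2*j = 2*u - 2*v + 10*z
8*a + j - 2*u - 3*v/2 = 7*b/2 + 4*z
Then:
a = -743*z/343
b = -3482*z/1029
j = 4507*z/1029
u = -1907*z/1029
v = -320*z/343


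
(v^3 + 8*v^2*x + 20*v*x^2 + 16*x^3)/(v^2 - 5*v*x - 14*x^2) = (-v^2 - 6*v*x - 8*x^2)/(-v + 7*x)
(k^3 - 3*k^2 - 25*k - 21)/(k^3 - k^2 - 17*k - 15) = (k - 7)/(k - 5)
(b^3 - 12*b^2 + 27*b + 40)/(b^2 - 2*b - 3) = (b^2 - 13*b + 40)/(b - 3)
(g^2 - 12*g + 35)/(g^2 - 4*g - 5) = (g - 7)/(g + 1)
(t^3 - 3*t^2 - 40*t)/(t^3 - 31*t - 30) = t*(t - 8)/(t^2 - 5*t - 6)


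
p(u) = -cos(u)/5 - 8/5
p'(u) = sin(u)/5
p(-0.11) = -1.80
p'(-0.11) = -0.02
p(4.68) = -1.59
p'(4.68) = -0.20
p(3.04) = -1.40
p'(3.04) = 0.02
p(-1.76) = -1.56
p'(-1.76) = -0.20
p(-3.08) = -1.40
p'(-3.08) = -0.01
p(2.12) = -1.50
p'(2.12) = 0.17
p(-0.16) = -1.80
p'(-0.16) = -0.03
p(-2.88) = -1.41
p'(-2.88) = -0.05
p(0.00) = -1.80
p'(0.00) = 0.00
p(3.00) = -1.40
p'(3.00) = 0.03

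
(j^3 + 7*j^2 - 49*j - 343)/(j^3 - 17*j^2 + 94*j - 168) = (j^2 + 14*j + 49)/(j^2 - 10*j + 24)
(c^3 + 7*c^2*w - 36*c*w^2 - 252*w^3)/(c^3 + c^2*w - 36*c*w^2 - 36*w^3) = (c + 7*w)/(c + w)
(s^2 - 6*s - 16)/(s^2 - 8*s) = (s + 2)/s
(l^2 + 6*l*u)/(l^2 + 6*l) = (l + 6*u)/(l + 6)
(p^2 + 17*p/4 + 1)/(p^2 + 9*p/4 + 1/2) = (p + 4)/(p + 2)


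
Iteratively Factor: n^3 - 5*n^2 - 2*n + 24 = (n - 3)*(n^2 - 2*n - 8) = (n - 4)*(n - 3)*(n + 2)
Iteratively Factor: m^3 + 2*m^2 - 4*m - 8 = (m + 2)*(m^2 - 4) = (m - 2)*(m + 2)*(m + 2)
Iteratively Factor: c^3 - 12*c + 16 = (c - 2)*(c^2 + 2*c - 8) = (c - 2)*(c + 4)*(c - 2)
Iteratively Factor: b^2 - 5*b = (b - 5)*(b)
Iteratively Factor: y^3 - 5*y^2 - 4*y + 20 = (y + 2)*(y^2 - 7*y + 10) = (y - 2)*(y + 2)*(y - 5)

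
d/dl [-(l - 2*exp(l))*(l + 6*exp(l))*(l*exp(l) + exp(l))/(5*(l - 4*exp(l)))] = (-l^4 - 8*l^3*exp(l) - 3*l^3 + 52*l^2*exp(2*l) - l^2 - 96*l*exp(3*l) + 84*l*exp(2*l) + 8*l*exp(l) - 144*exp(3*l) + 4*exp(2*l))*exp(l)/(5*(l^2 - 8*l*exp(l) + 16*exp(2*l)))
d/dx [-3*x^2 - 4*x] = -6*x - 4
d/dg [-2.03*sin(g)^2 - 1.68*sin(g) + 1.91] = -(4.06*sin(g) + 1.68)*cos(g)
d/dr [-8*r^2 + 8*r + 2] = 8 - 16*r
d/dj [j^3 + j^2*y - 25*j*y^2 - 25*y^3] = 3*j^2 + 2*j*y - 25*y^2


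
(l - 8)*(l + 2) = l^2 - 6*l - 16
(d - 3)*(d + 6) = d^2 + 3*d - 18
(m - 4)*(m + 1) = m^2 - 3*m - 4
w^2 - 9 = (w - 3)*(w + 3)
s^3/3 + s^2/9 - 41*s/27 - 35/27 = (s/3 + 1/3)*(s - 7/3)*(s + 5/3)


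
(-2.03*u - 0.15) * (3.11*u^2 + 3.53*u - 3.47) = -6.3133*u^3 - 7.6324*u^2 + 6.5146*u + 0.5205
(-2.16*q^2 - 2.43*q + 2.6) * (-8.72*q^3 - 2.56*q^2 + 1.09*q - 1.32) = 18.8352*q^5 + 26.7192*q^4 - 18.8056*q^3 - 6.4535*q^2 + 6.0416*q - 3.432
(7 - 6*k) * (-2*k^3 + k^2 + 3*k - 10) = 12*k^4 - 20*k^3 - 11*k^2 + 81*k - 70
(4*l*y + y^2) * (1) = 4*l*y + y^2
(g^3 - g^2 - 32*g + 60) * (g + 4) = g^4 + 3*g^3 - 36*g^2 - 68*g + 240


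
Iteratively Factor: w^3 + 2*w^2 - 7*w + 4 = (w - 1)*(w^2 + 3*w - 4) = (w - 1)*(w + 4)*(w - 1)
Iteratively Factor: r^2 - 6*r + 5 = (r - 5)*(r - 1)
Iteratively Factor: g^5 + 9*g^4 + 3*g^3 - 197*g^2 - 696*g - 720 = (g + 3)*(g^4 + 6*g^3 - 15*g^2 - 152*g - 240) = (g - 5)*(g + 3)*(g^3 + 11*g^2 + 40*g + 48) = (g - 5)*(g + 3)*(g + 4)*(g^2 + 7*g + 12) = (g - 5)*(g + 3)^2*(g + 4)*(g + 4)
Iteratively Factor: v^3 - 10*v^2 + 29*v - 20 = (v - 5)*(v^2 - 5*v + 4) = (v - 5)*(v - 4)*(v - 1)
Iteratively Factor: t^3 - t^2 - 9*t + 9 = (t - 1)*(t^2 - 9) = (t - 3)*(t - 1)*(t + 3)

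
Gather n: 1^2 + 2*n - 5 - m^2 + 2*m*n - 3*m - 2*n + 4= -m^2 + 2*m*n - 3*m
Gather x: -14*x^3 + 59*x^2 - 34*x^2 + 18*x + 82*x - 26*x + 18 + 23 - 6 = -14*x^3 + 25*x^2 + 74*x + 35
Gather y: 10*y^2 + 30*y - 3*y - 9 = 10*y^2 + 27*y - 9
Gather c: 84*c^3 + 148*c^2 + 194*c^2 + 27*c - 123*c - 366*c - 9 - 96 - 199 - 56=84*c^3 + 342*c^2 - 462*c - 360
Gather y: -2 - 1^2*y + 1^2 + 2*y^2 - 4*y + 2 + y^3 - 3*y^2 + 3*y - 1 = y^3 - y^2 - 2*y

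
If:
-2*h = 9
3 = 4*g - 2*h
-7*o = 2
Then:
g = -3/2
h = -9/2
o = -2/7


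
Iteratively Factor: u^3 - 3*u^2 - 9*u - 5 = (u + 1)*(u^2 - 4*u - 5) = (u - 5)*(u + 1)*(u + 1)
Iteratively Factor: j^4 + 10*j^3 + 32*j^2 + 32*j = (j)*(j^3 + 10*j^2 + 32*j + 32) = j*(j + 2)*(j^2 + 8*j + 16) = j*(j + 2)*(j + 4)*(j + 4)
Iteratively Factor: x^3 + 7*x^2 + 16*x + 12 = (x + 2)*(x^2 + 5*x + 6) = (x + 2)^2*(x + 3)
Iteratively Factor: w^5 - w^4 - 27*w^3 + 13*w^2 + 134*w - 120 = (w - 2)*(w^4 + w^3 - 25*w^2 - 37*w + 60) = (w - 2)*(w + 4)*(w^3 - 3*w^2 - 13*w + 15) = (w - 2)*(w + 3)*(w + 4)*(w^2 - 6*w + 5) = (w - 2)*(w - 1)*(w + 3)*(w + 4)*(w - 5)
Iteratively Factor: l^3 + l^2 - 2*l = (l + 2)*(l^2 - l) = (l - 1)*(l + 2)*(l)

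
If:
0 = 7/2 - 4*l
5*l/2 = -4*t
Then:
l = 7/8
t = -35/64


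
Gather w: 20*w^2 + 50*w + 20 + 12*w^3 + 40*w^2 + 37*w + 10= 12*w^3 + 60*w^2 + 87*w + 30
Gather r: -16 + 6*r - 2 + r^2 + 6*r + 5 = r^2 + 12*r - 13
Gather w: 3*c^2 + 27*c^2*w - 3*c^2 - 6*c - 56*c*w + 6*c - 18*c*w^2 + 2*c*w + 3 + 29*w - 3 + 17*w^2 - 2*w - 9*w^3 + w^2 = -9*w^3 + w^2*(18 - 18*c) + w*(27*c^2 - 54*c + 27)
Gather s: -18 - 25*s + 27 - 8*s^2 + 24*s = -8*s^2 - s + 9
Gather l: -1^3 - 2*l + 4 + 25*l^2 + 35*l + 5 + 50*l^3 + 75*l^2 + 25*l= 50*l^3 + 100*l^2 + 58*l + 8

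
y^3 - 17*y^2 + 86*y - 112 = (y - 8)*(y - 7)*(y - 2)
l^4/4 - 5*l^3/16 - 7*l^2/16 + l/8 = l*(l/4 + 1/4)*(l - 2)*(l - 1/4)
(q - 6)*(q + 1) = q^2 - 5*q - 6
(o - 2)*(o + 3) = o^2 + o - 6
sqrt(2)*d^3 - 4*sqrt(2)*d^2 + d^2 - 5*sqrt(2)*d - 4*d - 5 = (d - 5)*(d + 1)*(sqrt(2)*d + 1)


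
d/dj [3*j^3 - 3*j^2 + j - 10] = 9*j^2 - 6*j + 1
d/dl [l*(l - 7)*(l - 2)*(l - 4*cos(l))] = l*(l - 7)*(l - 2)*(4*sin(l) + 1) + l*(l - 7)*(l - 4*cos(l)) + l*(l - 2)*(l - 4*cos(l)) + (l - 7)*(l - 2)*(l - 4*cos(l))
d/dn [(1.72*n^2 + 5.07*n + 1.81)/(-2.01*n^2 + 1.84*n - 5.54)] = (13.3555*n^2 - 11.7814*n - 31.4182)/(4.0401*n^4 - 7.3968*n^3 + 25.6564*n^2 - 20.3872*n + 30.6916)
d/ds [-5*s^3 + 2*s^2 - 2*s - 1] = -15*s^2 + 4*s - 2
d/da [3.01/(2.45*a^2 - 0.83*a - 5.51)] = (2.4983 - 14.749*a)/(-2.45*a^2 + 0.83*a + 5.51)^2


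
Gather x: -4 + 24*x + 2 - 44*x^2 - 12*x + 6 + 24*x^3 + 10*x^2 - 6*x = 24*x^3 - 34*x^2 + 6*x + 4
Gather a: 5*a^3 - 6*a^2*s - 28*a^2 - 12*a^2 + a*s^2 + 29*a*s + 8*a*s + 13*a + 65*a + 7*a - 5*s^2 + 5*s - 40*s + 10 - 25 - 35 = 5*a^3 + a^2*(-6*s - 40) + a*(s^2 + 37*s + 85) - 5*s^2 - 35*s - 50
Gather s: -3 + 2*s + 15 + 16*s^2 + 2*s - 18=16*s^2 + 4*s - 6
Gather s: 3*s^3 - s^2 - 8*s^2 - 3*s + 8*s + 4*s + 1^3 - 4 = 3*s^3 - 9*s^2 + 9*s - 3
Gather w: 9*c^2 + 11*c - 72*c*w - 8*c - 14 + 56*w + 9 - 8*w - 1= 9*c^2 + 3*c + w*(48 - 72*c) - 6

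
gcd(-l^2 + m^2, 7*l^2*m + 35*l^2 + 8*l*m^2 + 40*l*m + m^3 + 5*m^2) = l + m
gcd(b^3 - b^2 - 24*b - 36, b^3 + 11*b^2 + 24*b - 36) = 1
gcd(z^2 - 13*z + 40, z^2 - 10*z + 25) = z - 5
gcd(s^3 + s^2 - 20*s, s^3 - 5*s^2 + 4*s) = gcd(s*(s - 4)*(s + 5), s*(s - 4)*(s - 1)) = s^2 - 4*s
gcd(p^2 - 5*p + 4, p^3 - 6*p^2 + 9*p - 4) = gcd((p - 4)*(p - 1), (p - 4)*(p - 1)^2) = p^2 - 5*p + 4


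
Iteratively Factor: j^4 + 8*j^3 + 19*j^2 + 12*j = (j + 3)*(j^3 + 5*j^2 + 4*j) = (j + 1)*(j + 3)*(j^2 + 4*j) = j*(j + 1)*(j + 3)*(j + 4)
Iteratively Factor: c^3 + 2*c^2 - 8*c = (c + 4)*(c^2 - 2*c) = c*(c + 4)*(c - 2)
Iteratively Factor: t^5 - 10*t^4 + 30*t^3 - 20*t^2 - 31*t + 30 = (t - 1)*(t^4 - 9*t^3 + 21*t^2 + t - 30) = (t - 3)*(t - 1)*(t^3 - 6*t^2 + 3*t + 10) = (t - 3)*(t - 2)*(t - 1)*(t^2 - 4*t - 5) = (t - 3)*(t - 2)*(t - 1)*(t + 1)*(t - 5)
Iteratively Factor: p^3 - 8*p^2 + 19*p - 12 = (p - 3)*(p^2 - 5*p + 4) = (p - 3)*(p - 1)*(p - 4)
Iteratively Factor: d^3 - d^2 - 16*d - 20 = (d + 2)*(d^2 - 3*d - 10) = (d - 5)*(d + 2)*(d + 2)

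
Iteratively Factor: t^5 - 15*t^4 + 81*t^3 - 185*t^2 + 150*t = (t - 2)*(t^4 - 13*t^3 + 55*t^2 - 75*t) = (t - 3)*(t - 2)*(t^3 - 10*t^2 + 25*t) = (t - 5)*(t - 3)*(t - 2)*(t^2 - 5*t) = t*(t - 5)*(t - 3)*(t - 2)*(t - 5)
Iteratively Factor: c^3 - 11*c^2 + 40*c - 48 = (c - 4)*(c^2 - 7*c + 12) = (c - 4)^2*(c - 3)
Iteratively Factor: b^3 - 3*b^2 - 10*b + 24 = (b + 3)*(b^2 - 6*b + 8) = (b - 2)*(b + 3)*(b - 4)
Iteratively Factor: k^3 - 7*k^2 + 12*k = (k)*(k^2 - 7*k + 12) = k*(k - 3)*(k - 4)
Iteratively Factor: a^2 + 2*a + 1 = (a + 1)*(a + 1)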